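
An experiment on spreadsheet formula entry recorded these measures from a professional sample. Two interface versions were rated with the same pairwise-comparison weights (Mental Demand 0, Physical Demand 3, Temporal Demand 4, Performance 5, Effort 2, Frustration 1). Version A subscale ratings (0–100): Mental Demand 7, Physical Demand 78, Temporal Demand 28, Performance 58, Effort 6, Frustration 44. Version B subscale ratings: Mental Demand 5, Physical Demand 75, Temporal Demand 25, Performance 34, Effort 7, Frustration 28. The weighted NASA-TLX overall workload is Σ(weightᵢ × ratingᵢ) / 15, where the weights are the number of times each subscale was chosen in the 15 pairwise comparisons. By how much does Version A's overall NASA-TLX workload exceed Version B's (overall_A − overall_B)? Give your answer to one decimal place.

10.3

Version A weighted sum = 0·7 + 3·78 + 4·28 + 5·58 + 2·6 + 1·44 = 0 + 234 + 112 + 290 + 12 + 44 = 692; overall_A = 692/15 = 46.1333.
Version B weighted sum = 0·5 + 3·75 + 4·25 + 5·34 + 2·7 + 1·28 = 0 + 225 + 100 + 170 + 14 + 28 = 537; overall_B = 537/15 = 35.8000.
Difference = 46.1333 − 35.8000 = 10.3333 ≈ 10.3.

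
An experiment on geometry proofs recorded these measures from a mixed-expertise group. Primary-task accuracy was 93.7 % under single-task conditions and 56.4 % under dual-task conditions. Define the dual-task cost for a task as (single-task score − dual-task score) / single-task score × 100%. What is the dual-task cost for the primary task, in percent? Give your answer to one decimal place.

Cost = (93.7 − 56.4) / 93.7 × 100%
     = 37.3000 / 93.7 × 100% = 39.8079%.
≈ 39.8%.

39.8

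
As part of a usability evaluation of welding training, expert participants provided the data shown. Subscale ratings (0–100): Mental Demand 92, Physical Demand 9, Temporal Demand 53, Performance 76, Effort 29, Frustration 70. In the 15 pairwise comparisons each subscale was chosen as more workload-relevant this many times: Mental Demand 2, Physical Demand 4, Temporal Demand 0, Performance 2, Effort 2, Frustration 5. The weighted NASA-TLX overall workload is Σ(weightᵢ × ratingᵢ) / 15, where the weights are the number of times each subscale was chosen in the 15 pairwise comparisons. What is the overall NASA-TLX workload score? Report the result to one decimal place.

52.0

The tallies are the weights (they sum to 15).
Weighted sum = 2·92 + 4·9 + 0·53 + 2·76 + 2·29 + 5·70
            = 184 + 36 + 0 + 152 + 58 + 350 = 780.
Overall workload = 780 / 15 = 52.0000 ≈ 52.0.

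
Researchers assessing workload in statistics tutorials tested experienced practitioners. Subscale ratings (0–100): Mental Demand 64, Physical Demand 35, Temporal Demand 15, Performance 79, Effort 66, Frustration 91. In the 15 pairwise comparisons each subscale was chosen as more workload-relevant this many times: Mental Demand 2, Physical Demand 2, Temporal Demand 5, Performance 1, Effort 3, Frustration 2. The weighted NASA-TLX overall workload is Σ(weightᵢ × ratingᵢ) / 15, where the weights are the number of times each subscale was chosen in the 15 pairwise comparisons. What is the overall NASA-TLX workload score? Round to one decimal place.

48.8

The tallies are the weights (they sum to 15).
Weighted sum = 2·64 + 2·35 + 5·15 + 1·79 + 3·66 + 2·91
            = 128 + 70 + 75 + 79 + 198 + 182 = 732.
Overall workload = 732 / 15 = 48.8000 ≈ 48.8.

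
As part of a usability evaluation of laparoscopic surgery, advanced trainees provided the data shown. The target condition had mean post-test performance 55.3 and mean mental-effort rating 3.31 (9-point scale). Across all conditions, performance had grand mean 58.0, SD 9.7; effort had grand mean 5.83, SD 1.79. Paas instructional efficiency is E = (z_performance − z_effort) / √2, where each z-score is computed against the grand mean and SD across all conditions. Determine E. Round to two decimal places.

z_performance = (55.3 − 58.0) / 9.7 = -2.7000 / 9.7 = -0.2784.
z_effort = (3.31 − 5.83) / 1.79 = -2.5200 / 1.79 = -1.4078.
z_P − z_E = -0.2784 − (-1.4078) = 1.1294.
E = 1.1294 / √2 = 1.1294 / 1.41421 = 0.7986 ≈ 0.80.

0.80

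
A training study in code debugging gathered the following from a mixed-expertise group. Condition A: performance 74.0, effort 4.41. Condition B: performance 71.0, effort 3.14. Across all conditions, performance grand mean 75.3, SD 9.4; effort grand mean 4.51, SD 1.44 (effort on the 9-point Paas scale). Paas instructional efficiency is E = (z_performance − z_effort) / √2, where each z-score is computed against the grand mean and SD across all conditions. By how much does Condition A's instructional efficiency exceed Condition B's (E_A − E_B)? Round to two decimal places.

-0.40

Condition A: z_P = (74.0 − 75.3)/9.4 = -0.1383; z_E = (4.41 − 4.51)/1.44 = -0.0694; E_A = (-0.1383 − (-0.0694))/√2 = -0.0487.
Condition B: z_P = (71.0 − 75.3)/9.4 = -0.4574; z_E = (3.14 − 4.51)/1.44 = -0.9514; E_B = (-0.4574 − (-0.9514))/√2 = 0.3493.
E_A − E_B = -0.0487 − 0.3493 = -0.3980 ≈ -0.40.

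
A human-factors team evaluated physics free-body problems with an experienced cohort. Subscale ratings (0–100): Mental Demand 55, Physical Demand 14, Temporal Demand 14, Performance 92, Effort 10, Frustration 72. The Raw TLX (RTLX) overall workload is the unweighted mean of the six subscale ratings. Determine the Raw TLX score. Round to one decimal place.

42.8

Sum of ratings = 55 + 14 + 14 + 92 + 10 + 72 = 257.
RTLX = 257 / 6 = 42.8333 ≈ 42.8.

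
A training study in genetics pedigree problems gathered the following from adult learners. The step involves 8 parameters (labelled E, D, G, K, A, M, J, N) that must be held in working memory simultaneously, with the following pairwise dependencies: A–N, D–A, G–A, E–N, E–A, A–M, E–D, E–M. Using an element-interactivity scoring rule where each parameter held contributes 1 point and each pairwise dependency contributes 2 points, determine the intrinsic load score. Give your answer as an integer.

Count of parameters held simultaneously: 8.
Count of pairwise dependencies listed: 8.
Element contribution: 8 × 1 = 8.
Interaction contribution: 8 × 2 = 16.
Intrinsic load = 8 + 16 = 24.

24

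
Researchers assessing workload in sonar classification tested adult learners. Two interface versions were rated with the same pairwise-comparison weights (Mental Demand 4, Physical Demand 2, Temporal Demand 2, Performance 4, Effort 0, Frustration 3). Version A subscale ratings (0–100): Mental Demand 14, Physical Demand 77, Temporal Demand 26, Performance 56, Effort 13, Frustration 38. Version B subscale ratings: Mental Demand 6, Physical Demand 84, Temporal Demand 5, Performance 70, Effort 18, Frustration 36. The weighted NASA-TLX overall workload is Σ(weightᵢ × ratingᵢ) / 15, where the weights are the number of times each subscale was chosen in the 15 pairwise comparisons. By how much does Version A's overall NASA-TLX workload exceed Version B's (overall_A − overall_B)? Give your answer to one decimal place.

Version A weighted sum = 4·14 + 2·77 + 2·26 + 4·56 + 0·13 + 3·38 = 56 + 154 + 52 + 224 + 0 + 114 = 600; overall_A = 600/15 = 40.0000.
Version B weighted sum = 4·6 + 2·84 + 2·5 + 4·70 + 0·18 + 3·36 = 24 + 168 + 10 + 280 + 0 + 108 = 590; overall_B = 590/15 = 39.3333.
Difference = 40.0000 − 39.3333 = 0.6667 ≈ 0.7.

0.7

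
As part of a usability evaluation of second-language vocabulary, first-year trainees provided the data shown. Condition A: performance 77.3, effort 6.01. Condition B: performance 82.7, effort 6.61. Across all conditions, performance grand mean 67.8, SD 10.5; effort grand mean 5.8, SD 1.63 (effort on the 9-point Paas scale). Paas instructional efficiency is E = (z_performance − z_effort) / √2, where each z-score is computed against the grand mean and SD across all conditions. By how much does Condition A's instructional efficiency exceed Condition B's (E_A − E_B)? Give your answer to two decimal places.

Condition A: z_P = (77.3 − 67.8)/10.5 = 0.9048; z_E = (6.01 − 5.8)/1.63 = 0.1288; E_A = (0.9048 − 0.1288)/√2 = 0.5487.
Condition B: z_P = (82.7 − 67.8)/10.5 = 1.4190; z_E = (6.61 − 5.8)/1.63 = 0.4969; E_B = (1.4190 − 0.4969)/√2 = 0.6520.
E_A − E_B = 0.5487 − 0.6520 = -0.1033 ≈ -0.10.

-0.10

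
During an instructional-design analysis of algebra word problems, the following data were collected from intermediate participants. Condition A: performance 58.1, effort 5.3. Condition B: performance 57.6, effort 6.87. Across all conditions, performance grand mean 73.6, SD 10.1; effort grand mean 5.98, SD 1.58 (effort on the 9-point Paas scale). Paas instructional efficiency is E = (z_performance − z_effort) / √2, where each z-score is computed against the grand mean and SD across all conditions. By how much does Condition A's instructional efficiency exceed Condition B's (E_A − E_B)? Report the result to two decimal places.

Condition A: z_P = (58.1 − 73.6)/10.1 = -1.5347; z_E = (5.3 − 5.98)/1.58 = -0.4304; E_A = (-1.5347 − (-0.4304))/√2 = -0.7809.
Condition B: z_P = (57.6 − 73.6)/10.1 = -1.5842; z_E = (6.87 − 5.98)/1.58 = 0.5633; E_B = (-1.5842 − 0.5633)/√2 = -1.5185.
E_A − E_B = -0.7809 − (-1.5185) = 0.7376 ≈ 0.74.

0.74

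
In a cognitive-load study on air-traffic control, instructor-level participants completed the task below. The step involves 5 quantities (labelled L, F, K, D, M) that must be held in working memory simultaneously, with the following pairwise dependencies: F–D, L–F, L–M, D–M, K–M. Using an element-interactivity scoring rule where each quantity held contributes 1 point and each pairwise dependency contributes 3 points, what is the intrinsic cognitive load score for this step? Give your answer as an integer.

20

Count of quantities held simultaneously: 5.
Count of pairwise dependencies listed: 5.
Element contribution: 5 × 1 = 5.
Interaction contribution: 5 × 3 = 15.
Intrinsic load = 5 + 15 = 20.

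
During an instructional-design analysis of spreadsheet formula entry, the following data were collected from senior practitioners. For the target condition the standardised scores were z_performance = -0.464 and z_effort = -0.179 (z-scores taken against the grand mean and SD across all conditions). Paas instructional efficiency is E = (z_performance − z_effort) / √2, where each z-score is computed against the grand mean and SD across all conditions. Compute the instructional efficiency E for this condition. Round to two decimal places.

-0.20

z_P − z_E = -0.464 − (-0.179) = -0.2850.
E = -0.2850 / √2 = -0.2850 / 1.41421 = -0.2015 ≈ -0.20.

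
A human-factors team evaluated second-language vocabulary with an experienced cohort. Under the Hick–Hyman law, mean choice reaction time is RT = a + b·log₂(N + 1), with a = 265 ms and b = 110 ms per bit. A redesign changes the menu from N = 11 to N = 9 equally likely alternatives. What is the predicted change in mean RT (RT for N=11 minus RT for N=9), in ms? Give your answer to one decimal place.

RT(11) = 265 + 110·log₂(12) = 265 + 110·3.5850 = 659.3500 ms.
RT(9) = 265 + 110·log₂(10) = 265 + 110·3.3219 = 630.4090 ms.
Difference = 659.3500 − 630.4090 = 28.9410 ≈ 28.9 ms.

28.9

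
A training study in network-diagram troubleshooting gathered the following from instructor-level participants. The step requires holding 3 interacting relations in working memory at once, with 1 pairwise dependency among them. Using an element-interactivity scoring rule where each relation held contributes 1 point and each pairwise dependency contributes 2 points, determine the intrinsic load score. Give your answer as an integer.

Element contribution: 3 × 1 = 3.
Interaction contribution: 1 × 2 = 2.
Intrinsic load = 3 + 2 = 5.

5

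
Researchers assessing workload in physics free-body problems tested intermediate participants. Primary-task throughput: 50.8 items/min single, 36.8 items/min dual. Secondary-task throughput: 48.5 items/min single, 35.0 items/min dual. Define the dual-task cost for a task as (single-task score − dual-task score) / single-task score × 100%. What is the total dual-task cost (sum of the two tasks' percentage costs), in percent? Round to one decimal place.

55.4

Primary cost = (50.8 − 36.8) / 50.8 × 100% = 27.5591%.
Secondary cost = (48.5 − 35.0) / 48.5 × 100% = 27.8351%.
Total = 27.5591% + 27.8351% = 55.3942% ≈ 55.4%.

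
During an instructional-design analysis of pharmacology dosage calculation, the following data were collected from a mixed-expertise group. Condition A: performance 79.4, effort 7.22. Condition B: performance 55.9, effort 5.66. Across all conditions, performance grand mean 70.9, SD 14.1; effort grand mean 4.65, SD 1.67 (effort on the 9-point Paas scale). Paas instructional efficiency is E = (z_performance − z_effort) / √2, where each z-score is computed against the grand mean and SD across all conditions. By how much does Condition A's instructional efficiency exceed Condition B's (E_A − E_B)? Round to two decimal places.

Condition A: z_P = (79.4 − 70.9)/14.1 = 0.6028; z_E = (7.22 − 4.65)/1.67 = 1.5389; E_A = (0.6028 − 1.5389)/√2 = -0.6619.
Condition B: z_P = (55.9 − 70.9)/14.1 = -1.0638; z_E = (5.66 − 4.65)/1.67 = 0.6048; E_B = (-1.0638 − 0.6048)/√2 = -1.1799.
E_A − E_B = -0.6619 − (-1.1799) = 0.5180 ≈ 0.52.

0.52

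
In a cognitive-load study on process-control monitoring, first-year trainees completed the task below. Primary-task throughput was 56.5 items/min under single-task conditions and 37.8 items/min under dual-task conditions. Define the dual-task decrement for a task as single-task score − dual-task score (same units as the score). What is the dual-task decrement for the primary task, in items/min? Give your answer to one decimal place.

Decrement = 56.5 − 37.8 = 18.7000 items/min ≈ 18.7 items/min.

18.7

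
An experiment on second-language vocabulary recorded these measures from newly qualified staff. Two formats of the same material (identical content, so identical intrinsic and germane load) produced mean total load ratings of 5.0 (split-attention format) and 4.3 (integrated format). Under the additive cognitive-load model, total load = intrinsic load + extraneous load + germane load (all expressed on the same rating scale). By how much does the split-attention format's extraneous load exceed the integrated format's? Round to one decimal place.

Intrinsic and germane load are equal across formats, so the difference in total load equals the difference in extraneous load.
Extraneous-load difference = 5.0 − 4.3 = 0.7.

0.7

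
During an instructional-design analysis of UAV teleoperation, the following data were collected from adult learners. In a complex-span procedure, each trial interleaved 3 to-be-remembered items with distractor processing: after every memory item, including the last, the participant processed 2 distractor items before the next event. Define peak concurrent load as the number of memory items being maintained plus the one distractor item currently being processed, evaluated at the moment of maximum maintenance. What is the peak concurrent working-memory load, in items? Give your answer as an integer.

Maintenance is greatest during the distractor(s) after memory item 3: all 3 memory items are being held.
One distractor item is concurrently being processed.
Peak concurrent load = 3 + 1 = 4 items.

4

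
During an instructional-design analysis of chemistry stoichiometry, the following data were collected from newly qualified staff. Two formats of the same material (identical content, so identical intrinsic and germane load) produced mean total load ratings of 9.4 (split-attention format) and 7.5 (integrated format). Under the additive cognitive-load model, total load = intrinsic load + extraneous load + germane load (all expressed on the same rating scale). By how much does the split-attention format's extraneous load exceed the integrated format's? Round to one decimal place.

1.9

Intrinsic and germane load are equal across formats, so the difference in total load equals the difference in extraneous load.
Extraneous-load difference = 9.4 − 7.5 = 1.9.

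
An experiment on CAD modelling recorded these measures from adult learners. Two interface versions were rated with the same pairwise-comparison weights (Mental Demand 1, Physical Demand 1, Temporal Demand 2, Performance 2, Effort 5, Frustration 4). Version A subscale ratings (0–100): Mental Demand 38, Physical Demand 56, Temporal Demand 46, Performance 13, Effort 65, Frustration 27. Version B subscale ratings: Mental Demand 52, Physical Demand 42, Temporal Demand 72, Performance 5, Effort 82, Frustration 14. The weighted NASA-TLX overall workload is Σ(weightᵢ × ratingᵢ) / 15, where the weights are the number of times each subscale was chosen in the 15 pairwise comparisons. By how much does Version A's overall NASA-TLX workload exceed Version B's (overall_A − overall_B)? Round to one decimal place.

-4.6

Version A weighted sum = 1·38 + 1·56 + 2·46 + 2·13 + 5·65 + 4·27 = 38 + 56 + 92 + 26 + 325 + 108 = 645; overall_A = 645/15 = 43.0000.
Version B weighted sum = 1·52 + 1·42 + 2·72 + 2·5 + 5·82 + 4·14 = 52 + 42 + 144 + 10 + 410 + 56 = 714; overall_B = 714/15 = 47.6000.
Difference = 43.0000 − 47.6000 = -4.6000 ≈ -4.6.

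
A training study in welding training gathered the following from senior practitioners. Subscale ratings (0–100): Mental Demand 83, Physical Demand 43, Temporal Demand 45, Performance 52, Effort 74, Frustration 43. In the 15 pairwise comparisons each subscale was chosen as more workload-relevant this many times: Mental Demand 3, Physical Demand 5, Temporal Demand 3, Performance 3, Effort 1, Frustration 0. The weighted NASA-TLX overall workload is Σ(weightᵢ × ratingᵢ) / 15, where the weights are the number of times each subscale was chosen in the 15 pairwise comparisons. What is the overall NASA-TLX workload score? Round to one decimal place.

The tallies are the weights (they sum to 15).
Weighted sum = 3·83 + 5·43 + 3·45 + 3·52 + 1·74 + 0·43
            = 249 + 215 + 135 + 156 + 74 + 0 = 829.
Overall workload = 829 / 15 = 55.2667 ≈ 55.3.

55.3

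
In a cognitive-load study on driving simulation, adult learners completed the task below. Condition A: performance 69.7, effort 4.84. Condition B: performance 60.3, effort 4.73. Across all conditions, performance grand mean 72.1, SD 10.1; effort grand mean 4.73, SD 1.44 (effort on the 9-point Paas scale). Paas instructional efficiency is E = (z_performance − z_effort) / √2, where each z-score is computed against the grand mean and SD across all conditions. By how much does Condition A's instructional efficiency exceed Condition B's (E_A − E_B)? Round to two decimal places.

0.60

Condition A: z_P = (69.7 − 72.1)/10.1 = -0.2376; z_E = (4.84 − 4.73)/1.44 = 0.0764; E_A = (-0.2376 − 0.0764)/√2 = -0.2220.
Condition B: z_P = (60.3 − 72.1)/10.1 = -1.1683; z_E = (4.73 − 4.73)/1.44 = 0.0000; E_B = (-1.1683 − 0.0000)/√2 = -0.8261.
E_A − E_B = -0.2220 − (-0.8261) = 0.6041 ≈ 0.60.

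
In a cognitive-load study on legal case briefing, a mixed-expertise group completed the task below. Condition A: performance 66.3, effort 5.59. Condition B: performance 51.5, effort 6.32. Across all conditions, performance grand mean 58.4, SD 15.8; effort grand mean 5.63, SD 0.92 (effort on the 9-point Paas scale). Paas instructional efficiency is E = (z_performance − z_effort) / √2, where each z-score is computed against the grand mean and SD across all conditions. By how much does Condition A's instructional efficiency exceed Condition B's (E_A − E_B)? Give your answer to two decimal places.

Condition A: z_P = (66.3 − 58.4)/15.8 = 0.5000; z_E = (5.59 − 5.63)/0.92 = -0.0435; E_A = (0.5000 − (-0.0435))/√2 = 0.3843.
Condition B: z_P = (51.5 − 58.4)/15.8 = -0.4367; z_E = (6.32 − 5.63)/0.92 = 0.7500; E_B = (-0.4367 − 0.7500)/√2 = -0.8391.
E_A − E_B = 0.3843 − (-0.8391) = 1.2234 ≈ 1.22.

1.22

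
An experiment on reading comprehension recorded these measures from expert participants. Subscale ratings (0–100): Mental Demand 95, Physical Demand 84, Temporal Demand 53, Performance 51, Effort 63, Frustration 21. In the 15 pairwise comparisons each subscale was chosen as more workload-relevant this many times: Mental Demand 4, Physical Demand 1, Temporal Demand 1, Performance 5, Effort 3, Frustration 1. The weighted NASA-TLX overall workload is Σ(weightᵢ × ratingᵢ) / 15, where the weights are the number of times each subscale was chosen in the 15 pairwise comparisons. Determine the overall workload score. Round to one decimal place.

65.5

The tallies are the weights (they sum to 15).
Weighted sum = 4·95 + 1·84 + 1·53 + 5·51 + 3·63 + 1·21
            = 380 + 84 + 53 + 255 + 189 + 21 = 982.
Overall workload = 982 / 15 = 65.4667 ≈ 65.5.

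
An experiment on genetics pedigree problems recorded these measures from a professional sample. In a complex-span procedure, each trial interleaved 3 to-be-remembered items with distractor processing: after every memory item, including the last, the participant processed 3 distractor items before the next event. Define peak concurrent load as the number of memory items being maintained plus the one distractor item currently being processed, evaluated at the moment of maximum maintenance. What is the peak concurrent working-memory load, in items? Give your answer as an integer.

4

Maintenance is greatest during the distractor(s) after memory item 3: all 3 memory items are being held.
One distractor item is concurrently being processed.
Peak concurrent load = 3 + 1 = 4 items.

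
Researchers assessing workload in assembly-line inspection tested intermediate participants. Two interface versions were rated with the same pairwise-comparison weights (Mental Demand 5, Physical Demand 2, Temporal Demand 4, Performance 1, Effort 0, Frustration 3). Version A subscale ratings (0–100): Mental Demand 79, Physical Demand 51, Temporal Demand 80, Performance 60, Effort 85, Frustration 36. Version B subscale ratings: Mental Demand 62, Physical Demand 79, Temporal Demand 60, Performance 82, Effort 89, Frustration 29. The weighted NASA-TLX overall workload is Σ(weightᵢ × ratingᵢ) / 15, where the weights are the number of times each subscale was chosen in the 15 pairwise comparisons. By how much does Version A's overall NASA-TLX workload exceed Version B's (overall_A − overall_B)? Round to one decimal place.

Version A weighted sum = 5·79 + 2·51 + 4·80 + 1·60 + 0·85 + 3·36 = 395 + 102 + 320 + 60 + 0 + 108 = 985; overall_A = 985/15 = 65.6667.
Version B weighted sum = 5·62 + 2·79 + 4·60 + 1·82 + 0·89 + 3·29 = 310 + 158 + 240 + 82 + 0 + 87 = 877; overall_B = 877/15 = 58.4667.
Difference = 65.6667 − 58.4667 = 7.2000 ≈ 7.2.

7.2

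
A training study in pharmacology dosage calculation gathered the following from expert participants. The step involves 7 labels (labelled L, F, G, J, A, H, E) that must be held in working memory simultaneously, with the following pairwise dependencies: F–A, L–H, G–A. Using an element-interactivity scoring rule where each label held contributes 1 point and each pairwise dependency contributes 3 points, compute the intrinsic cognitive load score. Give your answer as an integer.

16

Count of labels held simultaneously: 7.
Count of pairwise dependencies listed: 3.
Element contribution: 7 × 1 = 7.
Interaction contribution: 3 × 3 = 9.
Intrinsic load = 7 + 9 = 16.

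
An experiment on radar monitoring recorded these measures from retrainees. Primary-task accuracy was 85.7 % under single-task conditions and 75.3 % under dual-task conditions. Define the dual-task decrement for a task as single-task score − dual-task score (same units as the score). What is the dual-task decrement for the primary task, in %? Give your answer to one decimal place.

10.4

Decrement = 85.7 − 75.3 = 10.4000 % ≈ 10.4 %.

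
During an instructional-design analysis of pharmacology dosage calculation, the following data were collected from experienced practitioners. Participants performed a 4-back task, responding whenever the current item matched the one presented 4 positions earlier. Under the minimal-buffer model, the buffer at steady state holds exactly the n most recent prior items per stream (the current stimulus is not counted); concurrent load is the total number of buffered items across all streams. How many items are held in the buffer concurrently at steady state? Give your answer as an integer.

4

The buffer holds the 4 most recent prior items.
Steady-state concurrent load = 4 items.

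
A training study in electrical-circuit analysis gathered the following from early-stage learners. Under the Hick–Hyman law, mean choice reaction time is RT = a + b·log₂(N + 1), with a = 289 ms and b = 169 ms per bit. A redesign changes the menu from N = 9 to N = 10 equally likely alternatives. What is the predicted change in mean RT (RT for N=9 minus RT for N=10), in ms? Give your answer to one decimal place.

-23.2

RT(9) = 289 + 169·log₂(10) = 289 + 169·3.3219 = 850.4011 ms.
RT(10) = 289 + 169·log₂(11) = 289 + 169·3.4594 = 873.6386 ms.
Difference = 850.4011 − 873.6386 = -23.2375 ≈ -23.2 ms.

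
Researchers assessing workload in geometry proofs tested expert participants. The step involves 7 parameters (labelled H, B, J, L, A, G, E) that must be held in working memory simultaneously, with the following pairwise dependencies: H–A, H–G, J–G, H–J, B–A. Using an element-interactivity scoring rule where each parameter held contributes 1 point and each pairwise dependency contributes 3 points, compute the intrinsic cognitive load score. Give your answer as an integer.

Count of parameters held simultaneously: 7.
Count of pairwise dependencies listed: 5.
Element contribution: 7 × 1 = 7.
Interaction contribution: 5 × 3 = 15.
Intrinsic load = 7 + 15 = 22.

22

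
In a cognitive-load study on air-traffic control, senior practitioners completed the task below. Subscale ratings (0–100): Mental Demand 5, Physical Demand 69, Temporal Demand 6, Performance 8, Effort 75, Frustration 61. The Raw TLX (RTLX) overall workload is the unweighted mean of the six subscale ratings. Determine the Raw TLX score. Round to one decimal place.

Sum of ratings = 5 + 69 + 6 + 8 + 75 + 61 = 224.
RTLX = 224 / 6 = 37.3333 ≈ 37.3.

37.3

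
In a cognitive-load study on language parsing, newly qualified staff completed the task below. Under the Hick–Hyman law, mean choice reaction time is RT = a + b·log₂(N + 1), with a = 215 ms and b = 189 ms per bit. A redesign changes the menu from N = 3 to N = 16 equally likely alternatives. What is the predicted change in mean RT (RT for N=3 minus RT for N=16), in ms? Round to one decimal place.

RT(3) = 215 + 189·log₂(4) = 215 + 189·2.0000 = 593.0000 ms.
RT(16) = 215 + 189·log₂(17) = 215 + 189·4.0875 = 987.5375 ms.
Difference = 593.0000 − 987.5375 = -394.5375 ≈ -394.5 ms.

-394.5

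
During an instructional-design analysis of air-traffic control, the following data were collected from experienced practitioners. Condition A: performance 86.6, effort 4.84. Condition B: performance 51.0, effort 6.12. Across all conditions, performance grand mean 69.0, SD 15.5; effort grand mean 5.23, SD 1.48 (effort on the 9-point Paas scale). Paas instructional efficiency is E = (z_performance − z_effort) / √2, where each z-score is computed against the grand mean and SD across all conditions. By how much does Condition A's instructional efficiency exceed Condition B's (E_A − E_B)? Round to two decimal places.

2.24

Condition A: z_P = (86.6 − 69.0)/15.5 = 1.1355; z_E = (4.84 − 5.23)/1.48 = -0.2635; E_A = (1.1355 − (-0.2635))/√2 = 0.9892.
Condition B: z_P = (51.0 − 69.0)/15.5 = -1.1613; z_E = (6.12 − 5.23)/1.48 = 0.6014; E_B = (-1.1613 − 0.6014)/√2 = -1.2464.
E_A − E_B = 0.9892 − (-1.2464) = 2.2356 ≈ 2.24.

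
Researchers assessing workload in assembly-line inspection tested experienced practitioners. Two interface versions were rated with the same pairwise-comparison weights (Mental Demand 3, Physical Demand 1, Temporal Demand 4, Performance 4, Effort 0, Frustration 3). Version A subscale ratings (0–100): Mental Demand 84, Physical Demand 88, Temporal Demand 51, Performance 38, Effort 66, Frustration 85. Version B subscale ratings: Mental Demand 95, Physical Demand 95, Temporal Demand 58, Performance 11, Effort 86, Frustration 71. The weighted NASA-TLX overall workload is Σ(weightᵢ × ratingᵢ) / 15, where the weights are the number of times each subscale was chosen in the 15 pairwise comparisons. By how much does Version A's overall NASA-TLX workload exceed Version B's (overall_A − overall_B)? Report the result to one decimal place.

Version A weighted sum = 3·84 + 1·88 + 4·51 + 4·38 + 0·66 + 3·85 = 252 + 88 + 204 + 152 + 0 + 255 = 951; overall_A = 951/15 = 63.4000.
Version B weighted sum = 3·95 + 1·95 + 4·58 + 4·11 + 0·86 + 3·71 = 285 + 95 + 232 + 44 + 0 + 213 = 869; overall_B = 869/15 = 57.9333.
Difference = 63.4000 − 57.9333 = 5.4667 ≈ 5.5.

5.5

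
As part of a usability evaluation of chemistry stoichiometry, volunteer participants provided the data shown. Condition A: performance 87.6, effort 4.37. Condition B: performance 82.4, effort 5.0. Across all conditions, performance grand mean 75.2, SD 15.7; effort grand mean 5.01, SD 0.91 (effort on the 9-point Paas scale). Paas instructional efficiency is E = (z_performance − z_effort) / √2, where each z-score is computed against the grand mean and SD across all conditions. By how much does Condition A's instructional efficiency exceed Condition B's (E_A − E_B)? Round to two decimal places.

Condition A: z_P = (87.6 − 75.2)/15.7 = 0.7898; z_E = (4.37 − 5.01)/0.91 = -0.7033; E_A = (0.7898 − (-0.7033))/√2 = 1.0558.
Condition B: z_P = (82.4 − 75.2)/15.7 = 0.4586; z_E = (5.0 − 5.01)/0.91 = -0.0110; E_B = (0.4586 − (-0.0110))/√2 = 0.3321.
E_A − E_B = 1.0558 − 0.3321 = 0.7237 ≈ 0.72.

0.72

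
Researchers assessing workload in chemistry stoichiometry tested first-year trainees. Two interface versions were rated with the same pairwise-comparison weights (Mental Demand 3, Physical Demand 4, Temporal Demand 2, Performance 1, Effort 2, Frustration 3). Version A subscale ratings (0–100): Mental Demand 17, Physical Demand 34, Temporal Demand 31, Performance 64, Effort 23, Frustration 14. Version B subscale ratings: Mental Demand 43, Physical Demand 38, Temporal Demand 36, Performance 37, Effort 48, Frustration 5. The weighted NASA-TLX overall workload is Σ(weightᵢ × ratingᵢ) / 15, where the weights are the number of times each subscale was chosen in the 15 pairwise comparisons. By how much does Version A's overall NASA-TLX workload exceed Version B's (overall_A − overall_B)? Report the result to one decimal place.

-6.7

Version A weighted sum = 3·17 + 4·34 + 2·31 + 1·64 + 2·23 + 3·14 = 51 + 136 + 62 + 64 + 46 + 42 = 401; overall_A = 401/15 = 26.7333.
Version B weighted sum = 3·43 + 4·38 + 2·36 + 1·37 + 2·48 + 3·5 = 129 + 152 + 72 + 37 + 96 + 15 = 501; overall_B = 501/15 = 33.4000.
Difference = 26.7333 − 33.4000 = -6.6667 ≈ -6.7.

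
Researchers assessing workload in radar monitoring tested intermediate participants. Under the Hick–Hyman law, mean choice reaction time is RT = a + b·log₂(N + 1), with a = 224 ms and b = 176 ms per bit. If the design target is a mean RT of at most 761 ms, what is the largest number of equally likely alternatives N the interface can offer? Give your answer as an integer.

Set 224 + 176·log₂(N + 1) ≤ 761.
log₂(N + 1) ≤ (761 − 224) / 176 = 3.0511.
N + 1 ≤ 2^3.0511 = 8.2884.
N ≤ 7.2884, so the largest integer N is 7.

7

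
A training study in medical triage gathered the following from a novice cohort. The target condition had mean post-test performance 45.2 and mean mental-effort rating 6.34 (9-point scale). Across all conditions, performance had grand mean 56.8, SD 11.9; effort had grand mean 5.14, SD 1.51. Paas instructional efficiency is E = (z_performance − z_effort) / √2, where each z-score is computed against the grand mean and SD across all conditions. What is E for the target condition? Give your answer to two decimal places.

z_performance = (45.2 − 56.8) / 11.9 = -11.6000 / 11.9 = -0.9748.
z_effort = (6.34 − 5.14) / 1.51 = 1.2000 / 1.51 = 0.7947.
z_P − z_E = -0.9748 − 0.7947 = -1.7695.
E = -1.7695 / √2 = -1.7695 / 1.41421 = -1.2512 ≈ -1.25.

-1.25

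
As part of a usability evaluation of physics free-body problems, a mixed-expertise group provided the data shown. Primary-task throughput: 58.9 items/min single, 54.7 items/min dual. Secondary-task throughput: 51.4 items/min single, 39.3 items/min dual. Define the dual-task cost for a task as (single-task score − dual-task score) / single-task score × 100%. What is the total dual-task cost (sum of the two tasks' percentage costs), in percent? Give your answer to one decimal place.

Primary cost = (58.9 − 54.7) / 58.9 × 100% = 7.1307%.
Secondary cost = (51.4 − 39.3) / 51.4 × 100% = 23.5409%.
Total = 7.1307% + 23.5409% = 30.6716% ≈ 30.7%.

30.7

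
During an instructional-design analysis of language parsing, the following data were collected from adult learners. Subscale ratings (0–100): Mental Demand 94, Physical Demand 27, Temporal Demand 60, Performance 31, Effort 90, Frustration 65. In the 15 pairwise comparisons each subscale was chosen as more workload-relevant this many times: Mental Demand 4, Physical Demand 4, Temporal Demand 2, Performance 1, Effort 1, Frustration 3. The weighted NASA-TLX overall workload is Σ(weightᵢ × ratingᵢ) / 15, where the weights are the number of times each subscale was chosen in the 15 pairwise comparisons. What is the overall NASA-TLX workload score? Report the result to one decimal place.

The tallies are the weights (they sum to 15).
Weighted sum = 4·94 + 4·27 + 2·60 + 1·31 + 1·90 + 3·65
            = 376 + 108 + 120 + 31 + 90 + 195 = 920.
Overall workload = 920 / 15 = 61.3333 ≈ 61.3.

61.3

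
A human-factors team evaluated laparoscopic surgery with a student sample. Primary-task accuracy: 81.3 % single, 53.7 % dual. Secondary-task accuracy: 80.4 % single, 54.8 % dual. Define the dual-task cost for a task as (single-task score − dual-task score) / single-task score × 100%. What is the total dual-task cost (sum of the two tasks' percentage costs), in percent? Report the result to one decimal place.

Primary cost = (81.3 − 53.7) / 81.3 × 100% = 33.9483%.
Secondary cost = (80.4 − 54.8) / 80.4 × 100% = 31.8408%.
Total = 33.9483% + 31.8408% = 65.7891% ≈ 65.8%.

65.8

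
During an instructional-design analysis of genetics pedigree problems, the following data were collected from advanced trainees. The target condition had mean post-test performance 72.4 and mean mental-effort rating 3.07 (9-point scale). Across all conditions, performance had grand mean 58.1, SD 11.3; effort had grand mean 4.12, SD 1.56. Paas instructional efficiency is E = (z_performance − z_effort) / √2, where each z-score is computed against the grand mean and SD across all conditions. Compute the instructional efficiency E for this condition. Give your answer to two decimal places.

z_performance = (72.4 − 58.1) / 11.3 = 14.3000 / 11.3 = 1.2655.
z_effort = (3.07 − 4.12) / 1.56 = -1.0500 / 1.56 = -0.6731.
z_P − z_E = 1.2655 − (-0.6731) = 1.9386.
E = 1.9386 / √2 = 1.9386 / 1.41421 = 1.3708 ≈ 1.37.

1.37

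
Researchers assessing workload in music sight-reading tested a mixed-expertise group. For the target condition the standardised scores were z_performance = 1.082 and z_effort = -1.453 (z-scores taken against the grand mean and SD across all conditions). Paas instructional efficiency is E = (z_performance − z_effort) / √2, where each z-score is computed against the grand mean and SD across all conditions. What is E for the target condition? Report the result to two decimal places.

z_P − z_E = 1.082 − (-1.453) = 2.5350.
E = 2.5350 / √2 = 2.5350 / 1.41421 = 1.7925 ≈ 1.79.

1.79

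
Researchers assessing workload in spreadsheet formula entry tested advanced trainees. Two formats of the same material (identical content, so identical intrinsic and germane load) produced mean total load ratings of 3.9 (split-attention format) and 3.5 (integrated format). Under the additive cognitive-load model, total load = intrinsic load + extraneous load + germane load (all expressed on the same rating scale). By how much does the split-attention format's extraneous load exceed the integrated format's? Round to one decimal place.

0.4

Intrinsic and germane load are equal across formats, so the difference in total load equals the difference in extraneous load.
Extraneous-load difference = 3.9 − 3.5 = 0.4.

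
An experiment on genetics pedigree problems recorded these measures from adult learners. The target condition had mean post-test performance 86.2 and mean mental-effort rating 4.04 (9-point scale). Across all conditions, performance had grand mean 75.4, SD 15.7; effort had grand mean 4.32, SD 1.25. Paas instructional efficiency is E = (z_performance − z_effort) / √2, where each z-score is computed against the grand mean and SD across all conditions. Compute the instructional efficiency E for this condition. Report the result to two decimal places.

z_performance = (86.2 − 75.4) / 15.7 = 10.8000 / 15.7 = 0.6879.
z_effort = (4.04 − 4.32) / 1.25 = -0.2800 / 1.25 = -0.2240.
z_P − z_E = 0.6879 − (-0.2240) = 0.9119.
E = 0.9119 / √2 = 0.9119 / 1.41421 = 0.6448 ≈ 0.64.

0.64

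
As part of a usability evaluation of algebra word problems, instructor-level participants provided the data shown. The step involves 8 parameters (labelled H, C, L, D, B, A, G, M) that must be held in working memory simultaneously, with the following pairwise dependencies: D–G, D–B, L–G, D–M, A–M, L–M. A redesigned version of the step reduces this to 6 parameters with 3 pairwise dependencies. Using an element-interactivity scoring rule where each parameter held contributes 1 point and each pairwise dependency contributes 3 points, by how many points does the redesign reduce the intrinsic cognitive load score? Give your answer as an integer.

Original: 8 × 1 + 6 × 3 = 8 + 18 = 26.
Redesigned: 6 × 1 + 3 × 3 = 6 + 9 = 15.
Reduction = 26 − 15 = 11.

11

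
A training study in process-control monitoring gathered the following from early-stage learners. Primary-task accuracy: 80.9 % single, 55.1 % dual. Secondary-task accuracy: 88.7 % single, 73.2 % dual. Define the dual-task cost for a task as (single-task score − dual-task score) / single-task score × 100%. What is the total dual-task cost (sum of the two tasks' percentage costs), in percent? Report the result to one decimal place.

Primary cost = (80.9 − 55.1) / 80.9 × 100% = 31.8912%.
Secondary cost = (88.7 − 73.2) / 88.7 × 100% = 17.4746%.
Total = 31.8912% + 17.4746% = 49.3658% ≈ 49.4%.

49.4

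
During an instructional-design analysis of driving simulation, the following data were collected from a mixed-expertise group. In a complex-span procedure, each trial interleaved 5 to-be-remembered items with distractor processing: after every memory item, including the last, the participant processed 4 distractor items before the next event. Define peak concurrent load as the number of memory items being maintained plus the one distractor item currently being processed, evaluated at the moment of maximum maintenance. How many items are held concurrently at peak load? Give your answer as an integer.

Maintenance is greatest during the distractor(s) after memory item 5: all 5 memory items are being held.
One distractor item is concurrently being processed.
Peak concurrent load = 5 + 1 = 6 items.

6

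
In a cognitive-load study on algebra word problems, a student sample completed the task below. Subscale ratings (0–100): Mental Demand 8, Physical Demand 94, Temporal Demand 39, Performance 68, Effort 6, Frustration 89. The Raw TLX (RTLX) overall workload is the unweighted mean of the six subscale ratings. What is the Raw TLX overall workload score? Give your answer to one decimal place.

50.7

Sum of ratings = 8 + 94 + 39 + 68 + 6 + 89 = 304.
RTLX = 304 / 6 = 50.6667 ≈ 50.7.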